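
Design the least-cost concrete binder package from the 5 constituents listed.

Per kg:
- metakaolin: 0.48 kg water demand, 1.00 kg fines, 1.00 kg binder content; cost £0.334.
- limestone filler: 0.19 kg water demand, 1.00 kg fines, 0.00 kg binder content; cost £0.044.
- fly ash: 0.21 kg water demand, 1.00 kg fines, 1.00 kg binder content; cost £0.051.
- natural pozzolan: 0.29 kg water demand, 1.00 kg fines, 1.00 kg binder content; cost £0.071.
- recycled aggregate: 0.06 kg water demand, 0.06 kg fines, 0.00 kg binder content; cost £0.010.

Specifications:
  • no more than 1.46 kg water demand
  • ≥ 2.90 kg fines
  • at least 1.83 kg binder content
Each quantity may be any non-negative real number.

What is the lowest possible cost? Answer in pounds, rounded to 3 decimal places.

£0.140

Let x1 = kg of metakaolin, x2 = kg of limestone filler, x3 = kg of fly ash, x4 = kg of natural pozzolan, x5 = kg of recycled aggregate.
min 0.334x1 + 0.044x2 + 0.051x3 + 0.071x4 + 0.01x5 with:
  0.48x1 + 0.19x2 + 0.21x3 + 0.29x4 + 0.06x5 ≤ 1.46   (water demand)
  1x1 + 1x2 + 1x3 + 1x4 + 0.06x5 ≥ 2.9   (fines)
  1x1 + 1x3 + 1x4 ≥ 1.83   (binder content)
  x1, x2, x3, x4, x5 ≥ 0.
The minimum-cost mix takes nothing from metakaolin, natural pozzolan, recycled aggregate — only limestone filler, fly ash. Binding constraints: fines and binder content.
That vertex is x2 = 1.07, x3 = 1.83.
Objective = 0.044·1.07 + 0.051·1.83 = 0.14041.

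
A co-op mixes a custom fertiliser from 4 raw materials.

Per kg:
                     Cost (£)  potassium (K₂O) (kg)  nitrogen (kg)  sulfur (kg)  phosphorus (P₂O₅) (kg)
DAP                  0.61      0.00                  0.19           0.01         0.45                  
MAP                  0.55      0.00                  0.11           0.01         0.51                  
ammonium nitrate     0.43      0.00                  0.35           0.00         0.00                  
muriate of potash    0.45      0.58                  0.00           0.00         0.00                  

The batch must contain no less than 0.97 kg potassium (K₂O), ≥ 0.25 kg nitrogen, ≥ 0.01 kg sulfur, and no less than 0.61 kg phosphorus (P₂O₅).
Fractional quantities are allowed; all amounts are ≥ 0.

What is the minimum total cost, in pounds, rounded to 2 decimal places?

Let x1 = kg of DAP, x2 = kg of MAP, x3 = kg of ammonium nitrate, x4 = kg of muriate of potash.
Minimise 0.61x1 + 0.55x2 + 0.43x3 + 0.45x4 subject to:
  0.58x4 ≥ 0.97   (potassium (K₂O))
  0.19x1 + 0.11x2 + 0.35x3 ≥ 0.25   (nitrogen)
  0.01x1 + 0.01x2 ≥ 0.01   (sulfur)
  0.45x1 + 0.51x2 ≥ 0.61   (phosphorus (P₂O₅))
  x1, x2, x3, x4 ≥ 0.
The minimum-cost mix takes nothing from DAP — only MAP, ammonium nitrate, muriate of potash. Binding constraints: potassium (K₂O), nitrogen, phosphorus (P₂O₅).
Solving gives x2 = 1.196, x3 = 0.3384, x4 = 1.672.
Cost = 0.55·1.196 + 0.43·0.3384 + 0.45·1.672 = 1.5557.

£1.56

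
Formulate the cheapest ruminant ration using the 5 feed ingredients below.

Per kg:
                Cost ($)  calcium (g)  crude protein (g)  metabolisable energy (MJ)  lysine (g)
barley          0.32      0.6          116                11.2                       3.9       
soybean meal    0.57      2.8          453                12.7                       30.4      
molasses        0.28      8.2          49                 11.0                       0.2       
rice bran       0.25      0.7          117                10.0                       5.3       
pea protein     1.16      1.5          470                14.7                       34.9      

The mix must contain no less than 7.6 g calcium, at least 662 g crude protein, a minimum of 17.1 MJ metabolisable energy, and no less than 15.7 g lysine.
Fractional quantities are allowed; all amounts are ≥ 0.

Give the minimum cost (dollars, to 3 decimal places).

Let x1 = kg of barley, x2 = kg of soybean meal, x3 = kg of molasses, x4 = kg of rice bran, x5 = kg of pea protein.
Minimise 0.32x1 + 0.57x2 + 0.28x3 + 0.25x4 + 1.16x5 subject to:
  0.6x1 + 2.8x2 + 8.2x3 + 0.7x4 + 1.5x5 ≥ 7.6   (calcium)
  116x1 + 453x2 + 49x3 + 117x4 + 470x5 ≥ 662   (crude protein)
  11.2x1 + 12.7x2 + 11x3 + 10x4 + 14.7x5 ≥ 17.1   (metabolisable energy)
  3.9x1 + 30.4x2 + 0.2x3 + 5.3x4 + 34.9x5 ≥ 15.7   (lysine)
  x1, x2, x3, x4, x5 ≥ 0.
The minimum-cost mix takes nothing from barley, rice bran, pea protein — only soybean meal, molasses. Binding constraints: calcium and crude protein.
So soybean meal = 1.413 kg, molasses = 0.4442 kg.
Total cost: 0.57·1.413 + 0.28·0.4442 = 0.92979.

$0.930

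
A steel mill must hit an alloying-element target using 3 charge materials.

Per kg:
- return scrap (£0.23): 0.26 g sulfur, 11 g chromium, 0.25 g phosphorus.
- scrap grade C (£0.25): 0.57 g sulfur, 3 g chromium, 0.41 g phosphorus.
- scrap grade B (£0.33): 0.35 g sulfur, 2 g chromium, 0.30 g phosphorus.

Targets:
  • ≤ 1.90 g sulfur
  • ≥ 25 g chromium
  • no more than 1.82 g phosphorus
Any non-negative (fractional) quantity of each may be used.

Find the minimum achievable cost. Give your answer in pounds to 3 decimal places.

£0.523

Let x1 = kg of return scrap, x2 = kg of scrap grade C, x3 = kg of scrap grade B.
Minimise 0.23x1 + 0.25x2 + 0.33x3 subject to:
  0.26x1 + 0.57x2 + 0.35x3 ≤ 1.9   (sulfur)
  11x1 + 3x2 + 2x3 ≥ 25   (chromium)
  0.25x1 + 0.41x2 + 0.3x3 ≤ 1.82   (phosphorus)
  x1, x2, x3 ≥ 0.
The cheapest feasible vertex uses only return scrap; scrap grade C, scrap grade B are not used. Binding constraint: chromium.
That vertex is x1 = 2.273.
Cost = 0.23·2.273 = 0.52279.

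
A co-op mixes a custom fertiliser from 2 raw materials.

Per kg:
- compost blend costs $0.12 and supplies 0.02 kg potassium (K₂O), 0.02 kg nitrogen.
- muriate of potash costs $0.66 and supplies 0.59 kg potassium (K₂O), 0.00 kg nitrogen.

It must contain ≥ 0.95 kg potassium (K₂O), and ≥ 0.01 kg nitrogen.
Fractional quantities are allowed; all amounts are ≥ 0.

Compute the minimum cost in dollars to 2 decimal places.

Treat it as an LP. Let x1 = kg of compost blend, x2 = kg of muriate of potash.
Minimize 0.12x1 + 0.66x2 with:
  0.02x1 + 0.59x2 ≥ 0.95   (potassium (K₂O))
  0.02x1 ≥ 0.01   (nitrogen)
  x1, x2 ≥ 0.
Both inputs are positive at the optimum. There the potassium (K₂O) and nitrogen constraints are tight.
So compost blend = 0.5 kg, muriate of potash = 1.593 kg.
Total cost: 0.12·0.5 + 0.66·1.593 = 1.1114.

$1.11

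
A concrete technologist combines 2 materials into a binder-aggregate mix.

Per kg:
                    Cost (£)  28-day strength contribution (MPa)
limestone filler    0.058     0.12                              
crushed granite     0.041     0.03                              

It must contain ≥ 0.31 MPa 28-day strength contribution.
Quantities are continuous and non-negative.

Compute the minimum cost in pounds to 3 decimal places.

Set it up as a linear program. Let x1 = kg of limestone filler, x2 = kg of crushed granite.
min 0.058x1 + 0.041x2 subject to:
  0.12x1 + 0.03x2 ≥ 0.31   (28-day strength contribution)
  x1, x2 ≥ 0.
The minimum-cost mix takes nothing from crushed granite — only limestone filler. Binding constraint: 28-day strength contribution.
That vertex is x1 = 2.583.
Hence cost = 0.058·2.583 = £0.14981.

£0.150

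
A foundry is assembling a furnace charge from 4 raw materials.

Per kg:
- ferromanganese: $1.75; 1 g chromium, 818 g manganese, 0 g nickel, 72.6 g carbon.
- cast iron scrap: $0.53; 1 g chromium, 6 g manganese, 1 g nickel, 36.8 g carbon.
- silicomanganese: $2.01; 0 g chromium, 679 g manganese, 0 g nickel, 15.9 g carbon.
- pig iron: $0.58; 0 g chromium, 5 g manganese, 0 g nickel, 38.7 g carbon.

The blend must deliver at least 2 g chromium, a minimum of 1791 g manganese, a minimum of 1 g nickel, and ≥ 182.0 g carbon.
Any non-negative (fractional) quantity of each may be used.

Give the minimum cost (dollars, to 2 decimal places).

$4.35

This is a linear program. Let x1 = kg of ferromanganese, x2 = kg of cast iron scrap, x3 = kg of silicomanganese, x4 = kg of pig iron.
Minimise 1.75x1 + 0.53x2 + 2.01x3 + 0.58x4 with:
  1x1 + 1x2 ≥ 2   (chromium)
  818x1 + 6x2 + 679x3 + 5x4 ≥ 1791   (manganese)
  1x2 ≥ 1   (nickel)
  72.6x1 + 36.8x2 + 15.9x3 + 38.7x4 ≥ 182   (carbon)
  x1, x2, x3, x4 ≥ 0.
At the optimum only ferromanganese, cast iron scrap are positive (silicomanganese, pig iron = 0). The manganese and nickel requirements are met with equality.
So ferromanganese = 2.182 kg, cast iron scrap = 1 kg.
Cost = 1.75·2.182 + 0.53·1 = 4.3485.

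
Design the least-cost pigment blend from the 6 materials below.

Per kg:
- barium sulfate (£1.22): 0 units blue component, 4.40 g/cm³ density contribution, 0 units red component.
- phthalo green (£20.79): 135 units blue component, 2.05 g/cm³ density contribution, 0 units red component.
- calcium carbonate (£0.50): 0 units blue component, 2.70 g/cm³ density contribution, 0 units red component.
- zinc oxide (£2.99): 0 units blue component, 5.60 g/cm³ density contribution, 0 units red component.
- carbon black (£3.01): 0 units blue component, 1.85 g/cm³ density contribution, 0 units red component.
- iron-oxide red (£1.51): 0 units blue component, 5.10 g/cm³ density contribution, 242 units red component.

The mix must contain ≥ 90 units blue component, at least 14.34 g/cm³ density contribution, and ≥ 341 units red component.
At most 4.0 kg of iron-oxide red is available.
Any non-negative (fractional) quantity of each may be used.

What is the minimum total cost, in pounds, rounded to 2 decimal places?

Let x1 = kg of barium sulfate, x2 = kg of phthalo green, x3 = kg of calcium carbonate, x4 = kg of zinc oxide, x5 = kg of carbon black, x6 = kg of iron-oxide red.
Minimise 1.22x1 + 20.79x2 + 0.5x3 + 2.99x4 + 3.01x5 + 1.51x6 with:
  135x2 ≥ 90   (blue component)
  4.4x1 + 2.05x2 + 2.7x3 + 5.6x4 + 1.85x5 + 5.1x6 ≥ 14.34   (density contribution)
  242x6 ≥ 341   (red component)
  x6 ≤ 4
  x1, x2, x3, x4, x5, x6 ≥ 0.
At the optimum only phthalo green, calcium carbonate, iron-oxide red are positive (barium sulfate, zinc oxide, carbon black = 0). There the blue component, density contribution, red component constraints are tight.
That vertex is x2 = 0.6667, x3 = 2.143, x6 = 1.409.
Total cost: 20.79·0.6667 + 0.5·2.143 + 1.51·1.409 = 17.0598.

£17.06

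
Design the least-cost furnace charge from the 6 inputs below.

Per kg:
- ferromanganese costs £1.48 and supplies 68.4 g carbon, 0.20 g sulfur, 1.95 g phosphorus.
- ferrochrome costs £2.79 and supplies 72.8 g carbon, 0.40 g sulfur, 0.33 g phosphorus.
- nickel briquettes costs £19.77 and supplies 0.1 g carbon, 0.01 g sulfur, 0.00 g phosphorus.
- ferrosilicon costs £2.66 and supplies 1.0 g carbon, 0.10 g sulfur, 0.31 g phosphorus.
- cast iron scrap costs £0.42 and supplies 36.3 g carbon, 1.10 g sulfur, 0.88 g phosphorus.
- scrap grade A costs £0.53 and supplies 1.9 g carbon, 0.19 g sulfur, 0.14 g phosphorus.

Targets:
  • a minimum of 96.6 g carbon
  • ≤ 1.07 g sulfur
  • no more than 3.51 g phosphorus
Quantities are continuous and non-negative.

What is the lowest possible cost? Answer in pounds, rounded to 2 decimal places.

£1.80

Treat it as an LP. Let x1 = kg of ferromanganese, x2 = kg of ferrochrome, x3 = kg of nickel briquettes, x4 = kg of ferrosilicon, x5 = kg of cast iron scrap, x6 = kg of scrap grade A.
Minimise 1.48x1 + 2.79x2 + 19.77x3 + 2.66x4 + 0.42x5 + 0.53x6 subject to:
  68.4x1 + 72.8x2 + 0.1x3 + 1x4 + 36.3x5 + 1.9x6 ≥ 96.6   (carbon)
  0.2x1 + 0.4x2 + 0.01x3 + 0.1x4 + 1.1x5 + 0.19x6 ≤ 1.07   (sulfur)
  1.95x1 + 0.33x2 + 0.31x4 + 0.88x5 + 0.14x6 ≤ 3.51   (phosphorus)
  x1, x2, x3, x4, x5, x6 ≥ 0.
The minimum-cost mix takes nothing from ferrochrome, nickel briquettes, ferrosilicon, scrap grade A — only ferromanganese, cast iron scrap. Binding constraints: carbon and sulfur.
Solving gives x1 = 0.9917, x5 = 0.7924.
Hence cost = 1.48·0.9917 + 0.42·0.7924 = £1.8005.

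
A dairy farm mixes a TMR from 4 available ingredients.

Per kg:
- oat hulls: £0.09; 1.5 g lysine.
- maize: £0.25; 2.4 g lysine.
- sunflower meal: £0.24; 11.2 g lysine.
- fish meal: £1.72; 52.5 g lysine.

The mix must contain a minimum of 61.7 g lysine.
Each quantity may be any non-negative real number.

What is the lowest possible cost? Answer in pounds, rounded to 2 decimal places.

Set it up as a linear program. Let x1 = kg of oat hulls, x2 = kg of maize, x3 = kg of sunflower meal, x4 = kg of fish meal.
Minimise 0.09x1 + 0.25x2 + 0.24x3 + 1.72x4 s.t.:
  1.5x1 + 2.4x2 + 11.2x3 + 52.5x4 ≥ 61.7   (lysine)
  x1, x2, x3, x4 ≥ 0.
At the optimum only sunflower meal is positive (oat hulls, maize, fish meal = 0). There the lysine constraint is tight.
Solving gives x3 = 5.509.
Cost = 0.24·5.509 = 1.3222.

£1.32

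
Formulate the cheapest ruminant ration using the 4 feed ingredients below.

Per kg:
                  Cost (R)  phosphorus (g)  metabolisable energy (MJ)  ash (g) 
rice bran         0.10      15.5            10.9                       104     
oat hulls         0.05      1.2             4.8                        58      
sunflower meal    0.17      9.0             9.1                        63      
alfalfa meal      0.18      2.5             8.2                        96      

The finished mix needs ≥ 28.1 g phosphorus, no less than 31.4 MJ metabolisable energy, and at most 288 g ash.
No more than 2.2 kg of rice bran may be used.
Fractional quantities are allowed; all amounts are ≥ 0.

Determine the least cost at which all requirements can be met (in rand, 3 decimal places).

R0.346

Let x1 = kg of rice bran, x2 = kg of oat hulls, x3 = kg of sunflower meal, x4 = kg of alfalfa meal.
Minimise 0.1x1 + 0.05x2 + 0.17x3 + 0.18x4 s.t.:
  15.5x1 + 1.2x2 + 9x3 + 2.5x4 ≥ 28.1   (phosphorus)
  10.9x1 + 4.8x2 + 9.1x3 + 8.2x4 ≥ 31.4   (metabolisable energy)
  104x1 + 58x2 + 63x3 + 96x4 ≤ 288   (ash)
  x1 ≤ 2.2
  x1, x2, x3, x4 ≥ 0.
The optimal basis is {rice bran, oat hulls, sunflower meal}; alfalfa meal drops out. The metabolisable energy, ash, the rice bran cap requirements are met with equality.
So rice bran = 2.2 kg, oat hulls = 0.3161 kg, sunflower meal = 0.6486 kg.
Hence cost = 0.1·2.2 + 0.05·0.3161 + 0.17·0.6486 = R0.34607.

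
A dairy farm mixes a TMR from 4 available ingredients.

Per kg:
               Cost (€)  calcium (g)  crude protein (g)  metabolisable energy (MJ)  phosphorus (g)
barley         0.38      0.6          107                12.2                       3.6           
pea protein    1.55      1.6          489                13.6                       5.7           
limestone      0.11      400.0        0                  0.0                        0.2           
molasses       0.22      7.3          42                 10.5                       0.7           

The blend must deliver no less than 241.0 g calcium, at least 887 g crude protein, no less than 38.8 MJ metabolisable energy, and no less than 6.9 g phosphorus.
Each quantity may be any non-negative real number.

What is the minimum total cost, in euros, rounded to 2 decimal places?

€2.94

This is a linear program. Let x1 = kg of barley, x2 = kg of pea protein, x3 = kg of limestone, x4 = kg of molasses.
Minimize 0.38x1 + 1.55x2 + 0.11x3 + 0.22x4 s.t.:
  0.6x1 + 1.6x2 + 400x3 + 7.3x4 ≥ 241   (calcium)
  107x1 + 489x2 + 42x4 ≥ 887   (crude protein)
  12.2x1 + 13.6x2 + 10.5x4 ≥ 38.8   (metabolisable energy)
  3.6x1 + 5.7x2 + 0.2x3 + 0.7x4 ≥ 6.9   (phosphorus)
  x1, x2, x3, x4 ≥ 0.
The cheapest feasible vertex uses only barley, pea protein, limestone; molasses is not used. There the calcium, crude protein, metabolisable energy constraints are tight.
Solving gives x1 = 1.532, x2 = 1.479, x3 = 0.5943.
Hence cost = 0.38·1.532 + 1.55·1.479 + 0.11·0.5943 = €2.9400.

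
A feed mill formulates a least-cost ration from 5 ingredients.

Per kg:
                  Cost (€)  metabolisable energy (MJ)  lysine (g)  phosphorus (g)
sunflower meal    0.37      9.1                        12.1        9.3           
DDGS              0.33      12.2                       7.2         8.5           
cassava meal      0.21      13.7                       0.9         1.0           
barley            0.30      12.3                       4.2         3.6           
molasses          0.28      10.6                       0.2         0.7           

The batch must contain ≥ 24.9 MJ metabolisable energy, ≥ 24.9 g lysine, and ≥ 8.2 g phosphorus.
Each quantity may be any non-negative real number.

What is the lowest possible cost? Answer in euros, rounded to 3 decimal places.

€0.848

Let x1 = kg of sunflower meal, x2 = kg of DDGS, x3 = kg of cassava meal, x4 = kg of barley, x5 = kg of molasses.
Minimize 0.37x1 + 0.33x2 + 0.21x3 + 0.3x4 + 0.28x5 subject to:
  9.1x1 + 12.2x2 + 13.7x3 + 12.3x4 + 10.6x5 ≥ 24.9   (metabolisable energy)
  12.1x1 + 7.2x2 + 0.9x3 + 4.2x4 + 0.2x5 ≥ 24.9   (lysine)
  9.3x1 + 8.5x2 + 1x3 + 3.6x4 + 0.7x5 ≥ 8.2   (phosphorus)
  x1, x2, x3, x4, x5 ≥ 0.
The cheapest feasible vertex uses only sunflower meal, cassava meal; DDGS, barley, molasses are not used. Binding constraints: metabolisable energy and lysine.
That vertex is x1 = 2.023, x3 = 0.474.
Cost = 0.37·2.023 + 0.21·0.474 = 0.84805.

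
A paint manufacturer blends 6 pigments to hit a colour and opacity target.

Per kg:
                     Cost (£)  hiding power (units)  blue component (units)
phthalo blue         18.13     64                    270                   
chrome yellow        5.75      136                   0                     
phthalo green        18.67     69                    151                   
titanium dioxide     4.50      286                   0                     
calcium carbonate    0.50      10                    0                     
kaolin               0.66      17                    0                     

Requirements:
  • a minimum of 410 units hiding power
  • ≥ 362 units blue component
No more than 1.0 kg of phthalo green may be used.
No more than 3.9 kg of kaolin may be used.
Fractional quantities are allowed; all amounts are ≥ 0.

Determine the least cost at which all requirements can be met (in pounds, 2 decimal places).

Set it up as a linear program. Let x1 = kg of phthalo blue, x2 = kg of chrome yellow, x3 = kg of phthalo green, x4 = kg of titanium dioxide, x5 = kg of calcium carbonate, x6 = kg of kaolin.
Minimise 18.13x1 + 5.75x2 + 18.67x3 + 4.5x4 + 0.5x5 + 0.66x6 subject to:
  64x1 + 136x2 + 69x3 + 286x4 + 10x5 + 17x6 ≥ 410   (hiding power)
  270x1 + 151x3 ≥ 362   (blue component)
  x3 ≤ 1
  x6 ≤ 3.9
  x1, x2, x3, x4, x5, x6 ≥ 0.
The optimal basis is {phthalo blue, titanium dioxide}; chrome yellow, phthalo green, calcium carbonate, kaolin drop out. The hiding power and blue component requirements are met with equality.
So phthalo blue = 1.3407 kg, titanium dioxide = 1.1335 kg.
Hence cost = 18.13·1.3407 + 4.5·1.1335 = £29.4076.

£29.41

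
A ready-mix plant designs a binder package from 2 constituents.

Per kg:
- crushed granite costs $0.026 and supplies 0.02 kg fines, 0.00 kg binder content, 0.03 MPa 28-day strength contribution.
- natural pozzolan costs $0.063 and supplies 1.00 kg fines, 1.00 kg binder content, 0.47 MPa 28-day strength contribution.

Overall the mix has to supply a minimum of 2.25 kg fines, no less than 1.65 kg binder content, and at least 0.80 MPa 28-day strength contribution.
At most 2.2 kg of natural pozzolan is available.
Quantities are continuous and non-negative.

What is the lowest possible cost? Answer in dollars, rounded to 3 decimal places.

$0.204

Set it up as a linear program. Let x1 = kg of crushed granite, x2 = kg of natural pozzolan.
Minimize 0.026x1 + 0.063x2 with:
  0.02x1 + 1x2 ≥ 2.25   (fines)
  1x2 ≥ 1.65   (binder content)
  0.03x1 + 0.47x2 ≥ 0.8   (28-day strength contribution)
  x2 ≤ 2.2
  x1, x2 ≥ 0.
Both inputs are positive at the optimum. There the fines and the natural pozzolan cap constraints are tight.
So crushed granite = 2.5 kg, natural pozzolan = 2.2 kg.
Total cost: 0.026·2.5 + 0.063·2.2 = 0.20360.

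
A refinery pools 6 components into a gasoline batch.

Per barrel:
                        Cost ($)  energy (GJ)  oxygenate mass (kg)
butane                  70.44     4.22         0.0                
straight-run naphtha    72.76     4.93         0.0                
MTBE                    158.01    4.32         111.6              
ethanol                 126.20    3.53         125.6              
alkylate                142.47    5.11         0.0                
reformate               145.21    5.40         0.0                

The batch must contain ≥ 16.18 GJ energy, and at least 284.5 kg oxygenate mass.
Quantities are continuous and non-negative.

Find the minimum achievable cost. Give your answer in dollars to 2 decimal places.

$406.65

Set it up as a linear program. Let x1 = barrels of butane, x2 = barrels of straight-run naphtha, x3 = barrels of MTBE, x4 = barrels of ethanol, x5 = barrels of alkylate, x6 = barrels of reformate.
Minimise 70.44x1 + 72.76x2 + 158.01x3 + 126.2x4 + 142.47x5 + 145.21x6 subject to:
  4.22x1 + 4.93x2 + 4.32x3 + 3.53x4 + 5.11x5 + 5.4x6 ≥ 16.18   (energy)
  111.6x3 + 125.6x4 ≥ 284.5   (oxygenate mass)
  x1, x2, x3, x4, x5, x6 ≥ 0.
The cheapest feasible vertex uses only straight-run naphtha, ethanol; butane, MTBE, alkylate, reformate are not used. There the energy and oxygenate mass constraints are tight.
So straight-run naphtha = 1.66006 barrels, ethanol = 2.26513 barrels.
Objective = 72.76·1.66006 + 126.2·2.26513 = 406.6454.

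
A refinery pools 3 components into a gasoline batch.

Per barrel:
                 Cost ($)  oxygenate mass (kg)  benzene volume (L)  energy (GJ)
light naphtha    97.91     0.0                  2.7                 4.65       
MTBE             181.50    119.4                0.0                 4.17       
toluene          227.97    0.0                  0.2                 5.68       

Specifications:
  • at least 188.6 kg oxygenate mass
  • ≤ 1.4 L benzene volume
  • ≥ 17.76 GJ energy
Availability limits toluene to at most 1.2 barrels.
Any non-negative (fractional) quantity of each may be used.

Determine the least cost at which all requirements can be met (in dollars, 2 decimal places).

Let x1 = barrels of light naphtha, x2 = barrels of MTBE, x3 = barrels of toluene.
Minimise 97.91x1 + 181.5x2 + 227.97x3 s.t.:
  119.4x2 ≥ 188.6   (oxygenate mass)
  2.7x1 + 0.2x3 ≤ 1.4   (benzene volume)
  4.65x1 + 4.17x2 + 5.68x3 ≥ 17.76   (energy)
  x3 ≤ 1.2
  x1, x2, x3 ≥ 0.
All 3 inputs are positive at the optimum. Binding constraints: benzene volume, energy, the toluene cap.
Optimal quantities: light naphtha = 0.4296296 barrels, MTBE = 2.145377 barrels, toluene = 1.2 barrels.
Cost = 97.91·0.4296296 + 181.5·2.145377 + 227.97·1.2 = 705.01496.

$705.01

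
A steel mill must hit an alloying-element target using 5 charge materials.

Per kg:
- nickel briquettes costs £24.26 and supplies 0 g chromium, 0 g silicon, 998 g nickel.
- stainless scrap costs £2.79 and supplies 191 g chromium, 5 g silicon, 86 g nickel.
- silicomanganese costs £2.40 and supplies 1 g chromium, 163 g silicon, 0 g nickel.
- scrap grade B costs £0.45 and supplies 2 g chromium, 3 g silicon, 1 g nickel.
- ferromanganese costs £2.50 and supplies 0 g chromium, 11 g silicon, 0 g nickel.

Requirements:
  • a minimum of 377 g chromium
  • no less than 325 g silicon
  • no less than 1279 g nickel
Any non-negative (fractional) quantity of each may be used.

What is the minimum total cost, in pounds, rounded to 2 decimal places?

£37.10

This is a linear program. Let x1 = kg of nickel briquettes, x2 = kg of stainless scrap, x3 = kg of silicomanganese, x4 = kg of scrap grade B, x5 = kg of ferromanganese.
min 24.26x1 + 2.79x2 + 2.4x3 + 0.45x4 + 2.5x5 with:
  191x2 + 1x3 + 2x4 ≥ 377   (chromium)
  5x2 + 163x3 + 3x4 + 11x5 ≥ 325   (silicon)
  998x1 + 86x2 + 1x4 ≥ 1279   (nickel)
  x1, x2, x3, x4, x5 ≥ 0.
At the optimum only nickel briquettes, stainless scrap, silicomanganese are positive (scrap grade B, ferromanganese = 0). There the chromium, silicon, nickel constraints are tight.
So nickel briquettes = 1.112 kg, stainless scrap = 1.964 kg, silicomanganese = 1.934 kg.
Total cost: 24.26·1.112 + 2.79·1.964 + 2.4·1.934 = 37.0983.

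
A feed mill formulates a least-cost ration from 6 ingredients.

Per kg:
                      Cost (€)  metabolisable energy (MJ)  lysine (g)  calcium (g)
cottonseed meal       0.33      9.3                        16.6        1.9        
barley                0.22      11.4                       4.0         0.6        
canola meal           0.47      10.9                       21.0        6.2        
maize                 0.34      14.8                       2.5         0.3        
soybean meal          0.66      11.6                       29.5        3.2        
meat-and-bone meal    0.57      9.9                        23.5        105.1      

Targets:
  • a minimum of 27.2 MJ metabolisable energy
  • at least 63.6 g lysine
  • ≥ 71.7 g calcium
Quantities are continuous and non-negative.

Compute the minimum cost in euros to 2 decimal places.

Let x1 = kg of cottonseed meal, x2 = kg of barley, x3 = kg of canola meal, x4 = kg of maize, x5 = kg of soybean meal, x6 = kg of meat-and-bone meal.
Minimize 0.33x1 + 0.22x2 + 0.47x3 + 0.34x4 + 0.66x5 + 0.57x6 s.t.:
  9.3x1 + 11.4x2 + 10.9x3 + 14.8x4 + 11.6x5 + 9.9x6 ≥ 27.2   (metabolisable energy)
  16.6x1 + 4x2 + 21x3 + 2.5x4 + 29.5x5 + 23.5x6 ≥ 63.6   (lysine)
  1.9x1 + 0.6x2 + 6.2x3 + 0.3x4 + 3.2x5 + 105.1x6 ≥ 71.7   (calcium)
  x1, x2, x3, x4, x5, x6 ≥ 0.
The minimum-cost mix takes nothing from barley, canola meal, maize, soybean meal — only cottonseed meal, meat-and-bone meal. Binding constraints: lysine and calcium.
Optimal quantities: cottonseed meal = 2.941 kg, meat-and-bone meal = 0.629 kg.
Cost = 0.33·2.941 + 0.57·0.629 = 1.3291.

€1.33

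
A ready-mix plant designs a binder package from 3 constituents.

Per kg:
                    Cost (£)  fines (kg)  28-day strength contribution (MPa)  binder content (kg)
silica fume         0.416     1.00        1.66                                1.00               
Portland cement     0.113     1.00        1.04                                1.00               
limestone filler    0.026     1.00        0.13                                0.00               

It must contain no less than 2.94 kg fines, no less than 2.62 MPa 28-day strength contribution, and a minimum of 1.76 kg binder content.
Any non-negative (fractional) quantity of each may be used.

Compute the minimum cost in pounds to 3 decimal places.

£0.290

Treat it as an LP. Let x1 = kg of silica fume, x2 = kg of Portland cement, x3 = kg of limestone filler.
Minimize 0.416x1 + 0.113x2 + 0.026x3 s.t.:
  1x1 + 1x2 + 1x3 ≥ 2.94   (fines)
  1.66x1 + 1.04x2 + 0.13x3 ≥ 2.62   (28-day strength contribution)
  1x1 + 1x2 ≥ 1.76   (binder content)
  x1, x2, x3 ≥ 0.
The minimum-cost mix takes nothing from silica fume — only Portland cement, limestone filler. The fines and 28-day strength contribution requirements are met with equality.
So Portland cement = 2.459 kg, limestone filler = 0.4809 kg.
Total cost: 0.113·2.459 + 0.026·0.4809 = 0.29037.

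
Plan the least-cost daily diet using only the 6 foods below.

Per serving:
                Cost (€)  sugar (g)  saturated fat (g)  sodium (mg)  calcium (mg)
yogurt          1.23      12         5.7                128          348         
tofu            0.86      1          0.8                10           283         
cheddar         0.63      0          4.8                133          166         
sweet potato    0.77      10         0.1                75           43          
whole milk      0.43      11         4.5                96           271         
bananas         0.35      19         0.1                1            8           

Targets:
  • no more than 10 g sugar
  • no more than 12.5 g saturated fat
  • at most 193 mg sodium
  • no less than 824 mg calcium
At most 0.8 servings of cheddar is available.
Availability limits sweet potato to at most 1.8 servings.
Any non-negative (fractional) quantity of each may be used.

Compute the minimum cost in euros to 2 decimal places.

Let x1 = servings of yogurt, x2 = servings of tofu, x3 = servings of cheddar, x4 = servings of sweet potato, x5 = servings of whole milk, x6 = servings of bananas.
min 1.23x1 + 0.86x2 + 0.63x3 + 0.77x4 + 0.43x5 + 0.35x6 with:
  12x1 + 1x2 + 10x4 + 11x5 + 19x6 ≤ 10   (sugar)
  5.7x1 + 0.8x2 + 4.8x3 + 0.1x4 + 4.5x5 + 0.1x6 ≤ 12.5   (saturated fat)
  128x1 + 10x2 + 133x3 + 75x4 + 96x5 + 1x6 ≤ 193   (sodium)
  348x1 + 283x2 + 166x3 + 43x4 + 271x5 + 8x6 ≥ 824   (calcium)
  x3 ≤ 0.8
  x4 ≤ 1.8
  x1, x2, x3, x4, x5, x6 ≥ 0.
The cheapest feasible vertex uses only tofu, whole milk; yogurt, cheddar, sweet potato, bananas are not used. Binding constraints: sugar and calcium.
Solving gives x2 = 2.236, x5 = 0.7058.
Total cost: 0.86·2.236 + 0.43·0.7058 = 2.2265.

€2.23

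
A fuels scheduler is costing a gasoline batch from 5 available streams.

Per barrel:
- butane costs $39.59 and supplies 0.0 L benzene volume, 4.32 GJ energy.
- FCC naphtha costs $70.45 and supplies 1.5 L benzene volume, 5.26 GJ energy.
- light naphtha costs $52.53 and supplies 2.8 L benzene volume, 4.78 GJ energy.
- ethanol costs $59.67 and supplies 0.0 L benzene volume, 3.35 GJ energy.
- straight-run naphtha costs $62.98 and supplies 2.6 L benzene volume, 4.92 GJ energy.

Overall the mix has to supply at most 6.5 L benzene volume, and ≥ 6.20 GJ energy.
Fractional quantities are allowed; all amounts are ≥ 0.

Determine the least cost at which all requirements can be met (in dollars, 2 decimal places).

$56.82

Treat it as an LP. Let x1 = barrels of butane, x2 = barrels of FCC naphtha, x3 = barrels of light naphtha, x4 = barrels of ethanol, x5 = barrels of straight-run naphtha.
Minimise 39.59x1 + 70.45x2 + 52.53x3 + 59.67x4 + 62.98x5 subject to:
  1.5x2 + 2.8x3 + 2.6x5 ≤ 6.5   (benzene volume)
  4.32x1 + 5.26x2 + 4.78x3 + 3.35x4 + 4.92x5 ≥ 6.2   (energy)
  x1, x2, x3, x4, x5 ≥ 0.
The cheapest feasible vertex uses only butane; FCC naphtha, light naphtha, ethanol, straight-run naphtha are not used. Binding constraint: energy.
Optimal quantities: butane = 1.4352 barrels.
Hence cost = 39.59·1.4352 = $56.8196.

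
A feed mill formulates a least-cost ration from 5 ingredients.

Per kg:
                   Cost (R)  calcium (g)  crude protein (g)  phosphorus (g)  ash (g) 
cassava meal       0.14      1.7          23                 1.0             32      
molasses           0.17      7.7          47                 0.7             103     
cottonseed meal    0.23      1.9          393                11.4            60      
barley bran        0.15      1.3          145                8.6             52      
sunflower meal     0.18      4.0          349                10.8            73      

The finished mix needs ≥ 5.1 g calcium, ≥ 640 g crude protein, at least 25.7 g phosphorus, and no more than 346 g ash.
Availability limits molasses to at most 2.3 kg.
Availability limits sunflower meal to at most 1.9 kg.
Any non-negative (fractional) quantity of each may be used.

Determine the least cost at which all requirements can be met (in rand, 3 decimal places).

Let x1 = kg of cassava meal, x2 = kg of molasses, x3 = kg of cottonseed meal, x4 = kg of barley bran, x5 = kg of sunflower meal.
Minimise 0.14x1 + 0.17x2 + 0.23x3 + 0.15x4 + 0.18x5 with:
  1.7x1 + 7.7x2 + 1.9x3 + 1.3x4 + 4x5 ≥ 5.1   (calcium)
  23x1 + 47x2 + 393x3 + 145x4 + 349x5 ≥ 640   (crude protein)
  1x1 + 0.7x2 + 11.4x3 + 8.6x4 + 10.8x5 ≥ 25.7   (phosphorus)
  32x1 + 103x2 + 60x3 + 52x4 + 73x5 ≤ 346   (ash)
  x2 ≤ 2.3
  x5 ≤ 1.9
  x1, x2, x3, x4, x5 ≥ 0.
The optimal basis is {barley bran, sunflower meal}; cassava meal, molasses, cottonseed meal drop out. Binding constraints: phosphorus and the sunflower meal cap.
Optimal quantities: barley bran = 0.6023 kg, sunflower meal = 1.9 kg.
Cost = 0.15·0.6023 + 0.18·1.9 = 0.43235.

R0.432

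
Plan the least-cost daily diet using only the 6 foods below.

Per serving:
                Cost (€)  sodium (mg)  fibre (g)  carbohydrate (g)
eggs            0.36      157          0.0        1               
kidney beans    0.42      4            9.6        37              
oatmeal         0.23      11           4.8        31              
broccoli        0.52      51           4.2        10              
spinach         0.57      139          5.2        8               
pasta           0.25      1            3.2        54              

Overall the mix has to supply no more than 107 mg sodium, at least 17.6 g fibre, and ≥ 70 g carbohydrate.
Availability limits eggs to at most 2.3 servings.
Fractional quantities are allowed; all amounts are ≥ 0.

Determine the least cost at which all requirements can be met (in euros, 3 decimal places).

€0.773

Treat it as an LP. Let x1 = servings of eggs, x2 = servings of kidney beans, x3 = servings of oatmeal, x4 = servings of broccoli, x5 = servings of spinach, x6 = servings of pasta.
Minimize 0.36x1 + 0.42x2 + 0.23x3 + 0.52x4 + 0.57x5 + 0.25x6 subject to:
  157x1 + 4x2 + 11x3 + 51x4 + 139x5 + 1x6 ≤ 107   (sodium)
  9.6x2 + 4.8x3 + 4.2x4 + 5.2x5 + 3.2x6 ≥ 17.6   (fibre)
  1x1 + 37x2 + 31x3 + 10x4 + 8x5 + 54x6 ≥ 70   (carbohydrate)
  x1 ≤ 2.3
  x1, x2, x3, x4, x5, x6 ≥ 0.
The cheapest feasible vertex uses only kidney beans, oatmeal; eggs, broccoli, spinach, pasta are not used. There the fibre and carbohydrate constraints are tight.
That vertex is x2 = 1.7467, x3 = 0.17333.
Cost = 0.42·1.7467 + 0.23·0.17333 = 0.77348.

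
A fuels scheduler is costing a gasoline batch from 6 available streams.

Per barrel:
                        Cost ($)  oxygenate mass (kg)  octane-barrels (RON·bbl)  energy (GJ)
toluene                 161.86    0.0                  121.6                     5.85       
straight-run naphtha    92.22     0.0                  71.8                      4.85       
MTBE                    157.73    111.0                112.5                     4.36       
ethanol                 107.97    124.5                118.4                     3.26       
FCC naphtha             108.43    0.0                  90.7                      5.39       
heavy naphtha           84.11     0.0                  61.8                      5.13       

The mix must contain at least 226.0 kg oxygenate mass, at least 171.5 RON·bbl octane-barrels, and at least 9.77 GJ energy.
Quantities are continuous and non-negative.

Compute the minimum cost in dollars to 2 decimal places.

Set it up as a linear program. Let x1 = barrels of toluene, x2 = barrels of straight-run naphtha, x3 = barrels of MTBE, x4 = barrels of ethanol, x5 = barrels of FCC naphtha, x6 = barrels of heavy naphtha.
Minimise 161.86x1 + 92.22x2 + 157.73x3 + 107.97x4 + 108.43x5 + 84.11x6 s.t.:
  111x3 + 124.5x4 ≥ 226   (oxygenate mass)
  121.6x1 + 71.8x2 + 112.5x3 + 118.4x4 + 90.7x5 + 61.8x6 ≥ 171.5   (octane-barrels)
  5.85x1 + 4.85x2 + 4.36x3 + 3.26x4 + 5.39x5 + 5.13x6 ≥ 9.77   (energy)
  x1, x2, x3, x4, x5, x6 ≥ 0.
The cheapest feasible vertex uses only ethanol, heavy naphtha; toluene, straight-run naphtha, MTBE, FCC naphtha are not used. There the oxygenate mass and energy constraints are tight.
Solving gives x4 = 1.81526, x6 = 0.750926.
Total cost: 107.97·1.81526 + 84.11·0.750926 = 259.1540.

$259.15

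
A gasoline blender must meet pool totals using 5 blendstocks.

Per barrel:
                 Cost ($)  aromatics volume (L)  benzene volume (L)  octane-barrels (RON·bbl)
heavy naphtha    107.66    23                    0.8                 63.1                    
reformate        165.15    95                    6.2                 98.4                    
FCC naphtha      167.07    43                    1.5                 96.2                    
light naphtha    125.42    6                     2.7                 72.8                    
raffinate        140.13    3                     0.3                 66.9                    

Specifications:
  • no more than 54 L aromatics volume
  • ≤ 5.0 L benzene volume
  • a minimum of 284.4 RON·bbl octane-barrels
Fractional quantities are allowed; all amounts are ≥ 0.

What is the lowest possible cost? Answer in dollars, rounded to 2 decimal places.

This is a linear program. Let x1 = barrels of heavy naphtha, x2 = barrels of reformate, x3 = barrels of FCC naphtha, x4 = barrels of light naphtha, x5 = barrels of raffinate.
Minimise 107.66x1 + 165.15x2 + 167.07x3 + 125.42x4 + 140.13x5 subject to:
  23x1 + 95x2 + 43x3 + 6x4 + 3x5 ≤ 54   (aromatics volume)
  0.8x1 + 6.2x2 + 1.5x3 + 2.7x4 + 0.3x5 ≤ 5   (benzene volume)
  63.1x1 + 98.4x2 + 96.2x3 + 72.8x4 + 66.9x5 ≥ 284.4   (octane-barrels)
  x1, x2, x3, x4, x5 ≥ 0.
The cheapest feasible vertex uses only heavy naphtha, light naphtha, raffinate; reformate, FCC naphtha are not used. The aromatics volume, benzene volume, octane-barrels requirements are met with equality.
Solving gives x1 = 1.88787, x4 = 1.158, x5 = 1.21036.
Total cost: 107.66·1.88787 + 125.42·1.158 + 140.13·1.21036 = 518.0922.

$518.09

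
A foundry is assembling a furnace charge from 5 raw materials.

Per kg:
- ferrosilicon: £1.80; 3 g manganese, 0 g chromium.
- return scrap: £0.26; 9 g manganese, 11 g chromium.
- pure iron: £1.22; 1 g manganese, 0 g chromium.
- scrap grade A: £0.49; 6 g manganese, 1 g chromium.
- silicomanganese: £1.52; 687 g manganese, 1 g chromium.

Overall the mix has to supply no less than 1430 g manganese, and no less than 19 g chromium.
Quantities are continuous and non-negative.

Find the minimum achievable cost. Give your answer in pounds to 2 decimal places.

£3.53

Let x1 = kg of ferrosilicon, x2 = kg of return scrap, x3 = kg of pure iron, x4 = kg of scrap grade A, x5 = kg of silicomanganese.
Minimize 1.8x1 + 0.26x2 + 1.22x3 + 0.49x4 + 1.52x5 s.t.:
  3x1 + 9x2 + 1x3 + 6x4 + 687x5 ≥ 1430   (manganese)
  11x2 + 1x4 + 1x5 ≥ 19   (chromium)
  x1, x2, x3, x4, x5 ≥ 0.
The cheapest feasible vertex uses only return scrap, silicomanganese; ferrosilicon, pure iron, scrap grade A are not used. There the manganese and chromium constraints are tight.
So return scrap = 1.54 kg, silicomanganese = 2.061 kg.
Hence cost = 0.26·1.54 + 1.52·2.061 = £3.5331.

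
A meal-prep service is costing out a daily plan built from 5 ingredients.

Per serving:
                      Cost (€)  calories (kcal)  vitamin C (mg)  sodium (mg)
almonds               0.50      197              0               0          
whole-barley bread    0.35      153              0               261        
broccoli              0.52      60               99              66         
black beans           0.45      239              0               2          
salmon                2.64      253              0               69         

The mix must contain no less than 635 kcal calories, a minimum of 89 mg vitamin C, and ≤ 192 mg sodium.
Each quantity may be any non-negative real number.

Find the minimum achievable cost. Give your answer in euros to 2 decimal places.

Treat it as an LP. Let x1 = servings of almonds, x2 = servings of whole-barley bread, x3 = servings of broccoli, x4 = servings of black beans, x5 = servings of salmon.
Minimise 0.5x1 + 0.35x2 + 0.52x3 + 0.45x4 + 2.64x5 subject to:
  197x1 + 153x2 + 60x3 + 239x4 + 253x5 ≥ 635   (calories)
  99x3 ≥ 89   (vitamin C)
  261x2 + 66x3 + 2x4 + 69x5 ≤ 192   (sodium)
  x1, x2, x3, x4, x5 ≥ 0.
The cheapest feasible vertex uses only broccoli, black beans; almonds, whole-barley bread, salmon are not used. There the calories and vitamin C constraints are tight.
So broccoli = 0.899 servings, black beans = 2.431 servings.
Total cost: 0.52·0.899 + 0.45·2.431 = 1.5614.

€1.56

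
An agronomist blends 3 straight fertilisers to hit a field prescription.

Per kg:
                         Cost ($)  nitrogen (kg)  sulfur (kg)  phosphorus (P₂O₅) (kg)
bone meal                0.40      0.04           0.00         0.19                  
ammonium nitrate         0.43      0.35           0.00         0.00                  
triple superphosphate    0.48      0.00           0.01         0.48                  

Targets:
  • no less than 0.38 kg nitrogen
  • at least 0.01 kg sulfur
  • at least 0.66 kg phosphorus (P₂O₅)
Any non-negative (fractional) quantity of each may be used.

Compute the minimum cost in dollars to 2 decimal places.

$1.13

This is a linear program. Let x1 = kg of bone meal, x2 = kg of ammonium nitrate, x3 = kg of triple superphosphate.
Minimise 0.4x1 + 0.43x2 + 0.48x3 with:
  0.04x1 + 0.35x2 ≥ 0.38   (nitrogen)
  0.01x3 ≥ 0.01   (sulfur)
  0.19x1 + 0.48x3 ≥ 0.66   (phosphorus (P₂O₅))
  x1, x2, x3 ≥ 0.
The cheapest feasible vertex uses only ammonium nitrate, triple superphosphate; bone meal is not used. The nitrogen and phosphorus (P₂O₅) requirements are met with equality.
Optimal quantities: ammonium nitrate = 1.086 kg, triple superphosphate = 1.375 kg.
Total cost: 0.43·1.086 + 0.48·1.375 = 1.1270.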